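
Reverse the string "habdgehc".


Input: habdgehc
Reading characters right to left:
  Position 7: 'c'
  Position 6: 'h'
  Position 5: 'e'
  Position 4: 'g'
  Position 3: 'd'
  Position 2: 'b'
  Position 1: 'a'
  Position 0: 'h'
Reversed: chegdbah

chegdbah


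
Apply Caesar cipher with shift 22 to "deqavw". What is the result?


Caesar cipher: shift "deqavw" by 22
  'd' (pos 3) + 22 = pos 25 = 'z'
  'e' (pos 4) + 22 = pos 0 = 'a'
  'q' (pos 16) + 22 = pos 12 = 'm'
  'a' (pos 0) + 22 = pos 22 = 'w'
  'v' (pos 21) + 22 = pos 17 = 'r'
  'w' (pos 22) + 22 = pos 18 = 's'
Result: zamwrs

zamwrs


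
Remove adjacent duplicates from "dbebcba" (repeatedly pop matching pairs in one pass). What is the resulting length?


Input: dbebcba
Stack-based adjacent duplicate removal:
  Read 'd': push. Stack: d
  Read 'b': push. Stack: db
  Read 'e': push. Stack: dbe
  Read 'b': push. Stack: dbeb
  Read 'c': push. Stack: dbebc
  Read 'b': push. Stack: dbebcb
  Read 'a': push. Stack: dbebcba
Final stack: "dbebcba" (length 7)

7


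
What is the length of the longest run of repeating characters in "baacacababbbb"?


Input: "baacacababbbb"
Scanning for longest run:
  Position 1 ('a'): new char, reset run to 1
  Position 2 ('a'): continues run of 'a', length=2
  Position 3 ('c'): new char, reset run to 1
  Position 4 ('a'): new char, reset run to 1
  Position 5 ('c'): new char, reset run to 1
  Position 6 ('a'): new char, reset run to 1
  Position 7 ('b'): new char, reset run to 1
  Position 8 ('a'): new char, reset run to 1
  Position 9 ('b'): new char, reset run to 1
  Position 10 ('b'): continues run of 'b', length=2
  Position 11 ('b'): continues run of 'b', length=3
  Position 12 ('b'): continues run of 'b', length=4
Longest run: 'b' with length 4

4


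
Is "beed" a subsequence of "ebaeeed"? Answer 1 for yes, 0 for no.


Check if "beed" is a subsequence of "ebaeeed"
Greedy scan:
  Position 0 ('e'): no match needed
  Position 1 ('b'): matches sub[0] = 'b'
  Position 2 ('a'): no match needed
  Position 3 ('e'): matches sub[1] = 'e'
  Position 4 ('e'): matches sub[2] = 'e'
  Position 5 ('e'): no match needed
  Position 6 ('d'): matches sub[3] = 'd'
All 4 characters matched => is a subsequence

1


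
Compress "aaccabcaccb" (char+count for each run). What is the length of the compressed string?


Input: aaccabcaccb
Runs:
  'a' x 2 => "a2"
  'c' x 2 => "c2"
  'a' x 1 => "a1"
  'b' x 1 => "b1"
  'c' x 1 => "c1"
  'a' x 1 => "a1"
  'c' x 2 => "c2"
  'b' x 1 => "b1"
Compressed: "a2c2a1b1c1a1c2b1"
Compressed length: 16

16


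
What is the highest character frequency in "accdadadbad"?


Input: accdadadbad
Character counts:
  'a': 4
  'b': 1
  'c': 2
  'd': 4
Maximum frequency: 4

4


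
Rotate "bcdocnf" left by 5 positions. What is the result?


Input: "bcdocnf", rotate left by 5
First 5 characters: "bcdoc"
Remaining characters: "nf"
Concatenate remaining + first: "nf" + "bcdoc" = "nfbcdoc"

nfbcdoc


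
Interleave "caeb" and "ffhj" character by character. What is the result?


Interleaving "caeb" and "ffhj":
  Position 0: 'c' from first, 'f' from second => "cf"
  Position 1: 'a' from first, 'f' from second => "af"
  Position 2: 'e' from first, 'h' from second => "eh"
  Position 3: 'b' from first, 'j' from second => "bj"
Result: cfafehbj

cfafehbj


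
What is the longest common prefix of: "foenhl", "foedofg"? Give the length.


Words: foenhl, foedofg
  Position 0: all 'f' => match
  Position 1: all 'o' => match
  Position 2: all 'e' => match
  Position 3: ('n', 'd') => mismatch, stop
LCP = "foe" (length 3)

3


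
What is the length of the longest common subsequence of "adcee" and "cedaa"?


LCS of "adcee" and "cedaa"
DP table:
           c    e    d    a    a
      0    0    0    0    0    0
  a   0    0    0    0    1    1
  d   0    0    0    1    1    1
  c   0    1    1    1    1    1
  e   0    1    2    2    2    2
  e   0    1    2    2    2    2
LCS length = dp[5][5] = 2

2


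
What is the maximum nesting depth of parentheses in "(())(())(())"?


Input: "(())(())(())"
Tracking depth:
  Position 0 '(': depth becomes 1
  Position 1 '(': depth becomes 2
  Position 2 ')': depth becomes 1
  Position 3 ')': depth becomes 0
  Position 4 '(': depth becomes 1
  Position 5 '(': depth becomes 2
  Position 6 ')': depth becomes 1
  Position 7 ')': depth becomes 0
  Position 8 '(': depth becomes 1
  Position 9 '(': depth becomes 2
  Position 10 ')': depth becomes 1
  Position 11 ')': depth becomes 0
Maximum depth reached: 2

2


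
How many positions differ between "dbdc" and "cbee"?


Comparing "dbdc" and "cbee" position by position:
  Position 0: 'd' vs 'c' => DIFFER
  Position 1: 'b' vs 'b' => same
  Position 2: 'd' vs 'e' => DIFFER
  Position 3: 'c' vs 'e' => DIFFER
Positions that differ: 3

3


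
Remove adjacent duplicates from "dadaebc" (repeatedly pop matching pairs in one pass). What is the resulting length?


Input: dadaebc
Stack-based adjacent duplicate removal:
  Read 'd': push. Stack: d
  Read 'a': push. Stack: da
  Read 'd': push. Stack: dad
  Read 'a': push. Stack: dada
  Read 'e': push. Stack: dadae
  Read 'b': push. Stack: dadaeb
  Read 'c': push. Stack: dadaebc
Final stack: "dadaebc" (length 7)

7


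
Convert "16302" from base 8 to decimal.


Input: "16302" in base 8
Positional expansion:
  Digit '1' (value 1) x 8^4 = 4096
  Digit '6' (value 6) x 8^3 = 3072
  Digit '3' (value 3) x 8^2 = 192
  Digit '0' (value 0) x 8^1 = 0
  Digit '2' (value 2) x 8^0 = 2
Sum = 7362

7362


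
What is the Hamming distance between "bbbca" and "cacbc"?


Comparing "bbbca" and "cacbc" position by position:
  Position 0: 'b' vs 'c' => differ
  Position 1: 'b' vs 'a' => differ
  Position 2: 'b' vs 'c' => differ
  Position 3: 'c' vs 'b' => differ
  Position 4: 'a' vs 'c' => differ
Total differences (Hamming distance): 5

5


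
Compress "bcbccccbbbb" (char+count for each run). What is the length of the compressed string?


Input: bcbccccbbbb
Runs:
  'b' x 1 => "b1"
  'c' x 1 => "c1"
  'b' x 1 => "b1"
  'c' x 4 => "c4"
  'b' x 4 => "b4"
Compressed: "b1c1b1c4b4"
Compressed length: 10

10


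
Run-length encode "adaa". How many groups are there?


Input: adaa
Scanning for consecutive runs:
  Group 1: 'a' x 1 (positions 0-0)
  Group 2: 'd' x 1 (positions 1-1)
  Group 3: 'a' x 2 (positions 2-3)
Total groups: 3

3


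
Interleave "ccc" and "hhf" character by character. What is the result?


Interleaving "ccc" and "hhf":
  Position 0: 'c' from first, 'h' from second => "ch"
  Position 1: 'c' from first, 'h' from second => "ch"
  Position 2: 'c' from first, 'f' from second => "cf"
Result: chchcf

chchcf


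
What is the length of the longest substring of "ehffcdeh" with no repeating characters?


Input: "ehffcdeh"
Sliding window (track last position of each char):
  Position 0 ('e'): window [0,0] length 1 -- new best
  Position 1 ('h'): window [0,1] length 2 -- new best
  Position 2 ('f'): window [0,2] length 3 -- new best
  Position 3 ('f'): repeat (last at 2), move window start to 3
  Position 3 ('f'): window [3,3] length 1
  Position 4 ('c'): window [3,4] length 2
  Position 5 ('d'): window [3,5] length 3
  Position 6 ('e'): window [3,6] length 4 -- new best
  Position 7 ('h'): window [3,7] length 5 -- new best
Longest substring with no repeats: "fcdeh" with length 5

5


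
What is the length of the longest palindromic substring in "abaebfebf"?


Input: "abaebfebf"
Checking substrings for palindromes:
  [0:3] "aba" (len 3) => palindrome
Longest palindromic substring: "aba" with length 3

3


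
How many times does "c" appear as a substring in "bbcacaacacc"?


Searching for "c" in "bbcacaacacc"
Scanning each position:
  Position 0: "b" => no
  Position 1: "b" => no
  Position 2: "c" => MATCH
  Position 3: "a" => no
  Position 4: "c" => MATCH
  Position 5: "a" => no
  Position 6: "a" => no
  Position 7: "c" => MATCH
  Position 8: "a" => no
  Position 9: "c" => MATCH
  Position 10: "c" => MATCH
Total occurrences: 5

5


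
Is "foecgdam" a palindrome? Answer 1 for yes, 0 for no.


Input: foecgdam
Reversed: madgceof
  Compare pos 0 ('f') with pos 7 ('m'): MISMATCH
  Compare pos 1 ('o') with pos 6 ('a'): MISMATCH
  Compare pos 2 ('e') with pos 5 ('d'): MISMATCH
  Compare pos 3 ('c') with pos 4 ('g'): MISMATCH
Result: not a palindrome

0


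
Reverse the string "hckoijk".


Input: hckoijk
Reading characters right to left:
  Position 6: 'k'
  Position 5: 'j'
  Position 4: 'i'
  Position 3: 'o'
  Position 2: 'k'
  Position 1: 'c'
  Position 0: 'h'
Reversed: kjiokch

kjiokch


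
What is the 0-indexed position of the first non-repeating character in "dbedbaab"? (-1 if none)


Input: dbedbaab
Character frequencies:
  'a': 2
  'b': 3
  'd': 2
  'e': 1
Scanning left to right for freq == 1:
  Position 0 ('d'): freq=2, skip
  Position 1 ('b'): freq=3, skip
  Position 2 ('e'): unique! => answer = 2

2


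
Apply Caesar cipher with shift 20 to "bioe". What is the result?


Caesar cipher: shift "bioe" by 20
  'b' (pos 1) + 20 = pos 21 = 'v'
  'i' (pos 8) + 20 = pos 2 = 'c'
  'o' (pos 14) + 20 = pos 8 = 'i'
  'e' (pos 4) + 20 = pos 24 = 'y'
Result: vciy

vciy


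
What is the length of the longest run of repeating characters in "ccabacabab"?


Input: "ccabacabab"
Scanning for longest run:
  Position 1 ('c'): continues run of 'c', length=2
  Position 2 ('a'): new char, reset run to 1
  Position 3 ('b'): new char, reset run to 1
  Position 4 ('a'): new char, reset run to 1
  Position 5 ('c'): new char, reset run to 1
  Position 6 ('a'): new char, reset run to 1
  Position 7 ('b'): new char, reset run to 1
  Position 8 ('a'): new char, reset run to 1
  Position 9 ('b'): new char, reset run to 1
Longest run: 'c' with length 2

2


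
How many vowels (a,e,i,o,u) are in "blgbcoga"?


Input: blgbcoga
Checking each character:
  'b' at position 0: consonant
  'l' at position 1: consonant
  'g' at position 2: consonant
  'b' at position 3: consonant
  'c' at position 4: consonant
  'o' at position 5: vowel (running total: 1)
  'g' at position 6: consonant
  'a' at position 7: vowel (running total: 2)
Total vowels: 2

2


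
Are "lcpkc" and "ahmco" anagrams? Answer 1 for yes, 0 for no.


Strings: "lcpkc", "ahmco"
Sorted first:  ccklp
Sorted second: achmo
Differ at position 0: 'c' vs 'a' => not anagrams

0


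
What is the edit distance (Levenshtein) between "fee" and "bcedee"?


Computing edit distance: "fee" -> "bcedee"
DP table:
           b    c    e    d    e    e
      0    1    2    3    4    5    6
  f   1    1    2    3    4    5    6
  e   2    2    2    2    3    4    5
  e   3    3    3    2    3    3    4
Edit distance = dp[3][6] = 4

4


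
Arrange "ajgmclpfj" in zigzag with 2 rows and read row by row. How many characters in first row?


Zigzag "ajgmclpfj" into 2 rows:
Placing characters:
  'a' => row 0
  'j' => row 1
  'g' => row 0
  'm' => row 1
  'c' => row 0
  'l' => row 1
  'p' => row 0
  'f' => row 1
  'j' => row 0
Rows:
  Row 0: "agcpj"
  Row 1: "jmlf"
First row length: 5

5


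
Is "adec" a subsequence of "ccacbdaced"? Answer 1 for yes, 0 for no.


Check if "adec" is a subsequence of "ccacbdaced"
Greedy scan:
  Position 0 ('c'): no match needed
  Position 1 ('c'): no match needed
  Position 2 ('a'): matches sub[0] = 'a'
  Position 3 ('c'): no match needed
  Position 4 ('b'): no match needed
  Position 5 ('d'): matches sub[1] = 'd'
  Position 6 ('a'): no match needed
  Position 7 ('c'): no match needed
  Position 8 ('e'): matches sub[2] = 'e'
  Position 9 ('d'): no match needed
Only matched 3/4 characters => not a subsequence

0


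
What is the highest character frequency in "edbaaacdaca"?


Input: edbaaacdaca
Character counts:
  'a': 5
  'b': 1
  'c': 2
  'd': 2
  'e': 1
Maximum frequency: 5

5


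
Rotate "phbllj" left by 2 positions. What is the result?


Input: "phbllj", rotate left by 2
First 2 characters: "ph"
Remaining characters: "bllj"
Concatenate remaining + first: "bllj" + "ph" = "blljph"

blljph


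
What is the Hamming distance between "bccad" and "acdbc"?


Comparing "bccad" and "acdbc" position by position:
  Position 0: 'b' vs 'a' => differ
  Position 1: 'c' vs 'c' => same
  Position 2: 'c' vs 'd' => differ
  Position 3: 'a' vs 'b' => differ
  Position 4: 'd' vs 'c' => differ
Total differences (Hamming distance): 4

4


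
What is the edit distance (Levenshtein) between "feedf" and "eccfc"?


Computing edit distance: "feedf" -> "eccfc"
DP table:
           e    c    c    f    c
      0    1    2    3    4    5
  f   1    1    2    3    3    4
  e   2    1    2    3    4    4
  e   3    2    2    3    4    5
  d   4    3    3    3    4    5
  f   5    4    4    4    3    4
Edit distance = dp[5][5] = 4

4


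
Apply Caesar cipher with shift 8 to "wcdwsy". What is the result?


Caesar cipher: shift "wcdwsy" by 8
  'w' (pos 22) + 8 = pos 4 = 'e'
  'c' (pos 2) + 8 = pos 10 = 'k'
  'd' (pos 3) + 8 = pos 11 = 'l'
  'w' (pos 22) + 8 = pos 4 = 'e'
  's' (pos 18) + 8 = pos 0 = 'a'
  'y' (pos 24) + 8 = pos 6 = 'g'
Result: ekleag

ekleag


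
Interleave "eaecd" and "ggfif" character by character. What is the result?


Interleaving "eaecd" and "ggfif":
  Position 0: 'e' from first, 'g' from second => "eg"
  Position 1: 'a' from first, 'g' from second => "ag"
  Position 2: 'e' from first, 'f' from second => "ef"
  Position 3: 'c' from first, 'i' from second => "ci"
  Position 4: 'd' from first, 'f' from second => "df"
Result: egagefcidf

egagefcidf


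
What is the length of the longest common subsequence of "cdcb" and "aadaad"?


LCS of "cdcb" and "aadaad"
DP table:
           a    a    d    a    a    d
      0    0    0    0    0    0    0
  c   0    0    0    0    0    0    0
  d   0    0    0    1    1    1    1
  c   0    0    0    1    1    1    1
  b   0    0    0    1    1    1    1
LCS length = dp[4][6] = 1

1


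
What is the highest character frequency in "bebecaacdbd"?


Input: bebecaacdbd
Character counts:
  'a': 2
  'b': 3
  'c': 2
  'd': 2
  'e': 2
Maximum frequency: 3

3


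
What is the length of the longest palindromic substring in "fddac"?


Input: "fddac"
Checking substrings for palindromes:
  [1:3] "dd" (len 2) => palindrome
Longest palindromic substring: "dd" with length 2

2


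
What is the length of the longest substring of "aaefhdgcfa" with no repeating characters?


Input: "aaefhdgcfa"
Sliding window (track last position of each char):
  Position 0 ('a'): window [0,0] length 1 -- new best
  Position 1 ('a'): repeat (last at 0), move window start to 1
  Position 1 ('a'): window [1,1] length 1
  Position 2 ('e'): window [1,2] length 2 -- new best
  Position 3 ('f'): window [1,3] length 3 -- new best
  Position 4 ('h'): window [1,4] length 4 -- new best
  Position 5 ('d'): window [1,5] length 5 -- new best
  Position 6 ('g'): window [1,6] length 6 -- new best
  Position 7 ('c'): window [1,7] length 7 -- new best
  Position 8 ('f'): repeat (last at 3), move window start to 4
  Position 8 ('f'): window [4,8] length 5
  Position 9 ('a'): window [4,9] length 6
Longest substring with no repeats: "aefhdgc" with length 7

7


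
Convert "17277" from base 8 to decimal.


Input: "17277" in base 8
Positional expansion:
  Digit '1' (value 1) x 8^4 = 4096
  Digit '7' (value 7) x 8^3 = 3584
  Digit '2' (value 2) x 8^2 = 128
  Digit '7' (value 7) x 8^1 = 56
  Digit '7' (value 7) x 8^0 = 7
Sum = 7871

7871


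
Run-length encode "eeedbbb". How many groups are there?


Input: eeedbbb
Scanning for consecutive runs:
  Group 1: 'e' x 3 (positions 0-2)
  Group 2: 'd' x 1 (positions 3-3)
  Group 3: 'b' x 3 (positions 4-6)
Total groups: 3

3


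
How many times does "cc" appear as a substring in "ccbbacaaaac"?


Searching for "cc" in "ccbbacaaaac"
Scanning each position:
  Position 0: "cc" => MATCH
  Position 1: "cb" => no
  Position 2: "bb" => no
  Position 3: "ba" => no
  Position 4: "ac" => no
  Position 5: "ca" => no
  Position 6: "aa" => no
  Position 7: "aa" => no
  Position 8: "aa" => no
  Position 9: "ac" => no
Total occurrences: 1

1


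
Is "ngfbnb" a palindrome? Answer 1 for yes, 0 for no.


Input: ngfbnb
Reversed: bnbfgn
  Compare pos 0 ('n') with pos 5 ('b'): MISMATCH
  Compare pos 1 ('g') with pos 4 ('n'): MISMATCH
  Compare pos 2 ('f') with pos 3 ('b'): MISMATCH
Result: not a palindrome

0


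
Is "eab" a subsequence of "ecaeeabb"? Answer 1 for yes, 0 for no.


Check if "eab" is a subsequence of "ecaeeabb"
Greedy scan:
  Position 0 ('e'): matches sub[0] = 'e'
  Position 1 ('c'): no match needed
  Position 2 ('a'): matches sub[1] = 'a'
  Position 3 ('e'): no match needed
  Position 4 ('e'): no match needed
  Position 5 ('a'): no match needed
  Position 6 ('b'): matches sub[2] = 'b'
  Position 7 ('b'): no match needed
All 3 characters matched => is a subsequence

1


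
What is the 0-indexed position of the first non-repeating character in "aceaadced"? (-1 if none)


Input: aceaadced
Character frequencies:
  'a': 3
  'c': 2
  'd': 2
  'e': 2
Scanning left to right for freq == 1:
  Position 0 ('a'): freq=3, skip
  Position 1 ('c'): freq=2, skip
  Position 2 ('e'): freq=2, skip
  Position 3 ('a'): freq=3, skip
  Position 4 ('a'): freq=3, skip
  Position 5 ('d'): freq=2, skip
  Position 6 ('c'): freq=2, skip
  Position 7 ('e'): freq=2, skip
  Position 8 ('d'): freq=2, skip
  No unique character found => answer = -1

-1


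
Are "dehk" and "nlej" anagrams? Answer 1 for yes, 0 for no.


Strings: "dehk", "nlej"
Sorted first:  dehk
Sorted second: ejln
Differ at position 0: 'd' vs 'e' => not anagrams

0


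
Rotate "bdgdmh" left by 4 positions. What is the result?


Input: "bdgdmh", rotate left by 4
First 4 characters: "bdgd"
Remaining characters: "mh"
Concatenate remaining + first: "mh" + "bdgd" = "mhbdgd"

mhbdgd


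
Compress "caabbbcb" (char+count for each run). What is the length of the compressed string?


Input: caabbbcb
Runs:
  'c' x 1 => "c1"
  'a' x 2 => "a2"
  'b' x 3 => "b3"
  'c' x 1 => "c1"
  'b' x 1 => "b1"
Compressed: "c1a2b3c1b1"
Compressed length: 10

10


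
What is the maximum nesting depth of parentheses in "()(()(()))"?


Input: "()(()(()))"
Tracking depth:
  Position 0 '(': depth becomes 1
  Position 1 ')': depth becomes 0
  Position 2 '(': depth becomes 1
  Position 3 '(': depth becomes 2
  Position 4 ')': depth becomes 1
  Position 5 '(': depth becomes 2
  Position 6 '(': depth becomes 3
  Position 7 ')': depth becomes 2
  Position 8 ')': depth becomes 1
  Position 9 ')': depth becomes 0
Maximum depth reached: 3

3


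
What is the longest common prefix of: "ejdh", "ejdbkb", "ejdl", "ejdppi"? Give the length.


Words: ejdh, ejdbkb, ejdl, ejdppi
  Position 0: all 'e' => match
  Position 1: all 'j' => match
  Position 2: all 'd' => match
  Position 3: ('h', 'b', 'l', 'p') => mismatch, stop
LCP = "ejd" (length 3)

3


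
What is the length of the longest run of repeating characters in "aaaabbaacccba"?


Input: "aaaabbaacccba"
Scanning for longest run:
  Position 1 ('a'): continues run of 'a', length=2
  Position 2 ('a'): continues run of 'a', length=3
  Position 3 ('a'): continues run of 'a', length=4
  Position 4 ('b'): new char, reset run to 1
  Position 5 ('b'): continues run of 'b', length=2
  Position 6 ('a'): new char, reset run to 1
  Position 7 ('a'): continues run of 'a', length=2
  Position 8 ('c'): new char, reset run to 1
  Position 9 ('c'): continues run of 'c', length=2
  Position 10 ('c'): continues run of 'c', length=3
  Position 11 ('b'): new char, reset run to 1
  Position 12 ('a'): new char, reset run to 1
Longest run: 'a' with length 4

4


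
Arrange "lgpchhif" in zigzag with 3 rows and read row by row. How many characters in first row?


Zigzag "lgpchhif" into 3 rows:
Placing characters:
  'l' => row 0
  'g' => row 1
  'p' => row 2
  'c' => row 1
  'h' => row 0
  'h' => row 1
  'i' => row 2
  'f' => row 1
Rows:
  Row 0: "lh"
  Row 1: "gchf"
  Row 2: "pi"
First row length: 2

2


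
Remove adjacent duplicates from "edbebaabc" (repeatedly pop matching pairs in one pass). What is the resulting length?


Input: edbebaabc
Stack-based adjacent duplicate removal:
  Read 'e': push. Stack: e
  Read 'd': push. Stack: ed
  Read 'b': push. Stack: edb
  Read 'e': push. Stack: edbe
  Read 'b': push. Stack: edbeb
  Read 'a': push. Stack: edbeba
  Read 'a': matches stack top 'a' => pop. Stack: edbeb
  Read 'b': matches stack top 'b' => pop. Stack: edbe
  Read 'c': push. Stack: edbec
Final stack: "edbec" (length 5)

5


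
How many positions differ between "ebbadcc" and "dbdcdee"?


Comparing "ebbadcc" and "dbdcdee" position by position:
  Position 0: 'e' vs 'd' => DIFFER
  Position 1: 'b' vs 'b' => same
  Position 2: 'b' vs 'd' => DIFFER
  Position 3: 'a' vs 'c' => DIFFER
  Position 4: 'd' vs 'd' => same
  Position 5: 'c' vs 'e' => DIFFER
  Position 6: 'c' vs 'e' => DIFFER
Positions that differ: 5

5


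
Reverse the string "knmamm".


Input: knmamm
Reading characters right to left:
  Position 5: 'm'
  Position 4: 'm'
  Position 3: 'a'
  Position 2: 'm'
  Position 1: 'n'
  Position 0: 'k'
Reversed: mmamnk

mmamnk


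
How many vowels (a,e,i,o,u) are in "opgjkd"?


Input: opgjkd
Checking each character:
  'o' at position 0: vowel (running total: 1)
  'p' at position 1: consonant
  'g' at position 2: consonant
  'j' at position 3: consonant
  'k' at position 4: consonant
  'd' at position 5: consonant
Total vowels: 1

1


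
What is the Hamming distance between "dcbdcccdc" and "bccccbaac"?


Comparing "dcbdcccdc" and "bccccbaac" position by position:
  Position 0: 'd' vs 'b' => differ
  Position 1: 'c' vs 'c' => same
  Position 2: 'b' vs 'c' => differ
  Position 3: 'd' vs 'c' => differ
  Position 4: 'c' vs 'c' => same
  Position 5: 'c' vs 'b' => differ
  Position 6: 'c' vs 'a' => differ
  Position 7: 'd' vs 'a' => differ
  Position 8: 'c' vs 'c' => same
Total differences (Hamming distance): 6

6


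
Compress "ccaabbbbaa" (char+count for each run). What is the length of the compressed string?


Input: ccaabbbbaa
Runs:
  'c' x 2 => "c2"
  'a' x 2 => "a2"
  'b' x 4 => "b4"
  'a' x 2 => "a2"
Compressed: "c2a2b4a2"
Compressed length: 8

8


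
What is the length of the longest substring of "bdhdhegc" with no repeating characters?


Input: "bdhdhegc"
Sliding window (track last position of each char):
  Position 0 ('b'): window [0,0] length 1 -- new best
  Position 1 ('d'): window [0,1] length 2 -- new best
  Position 2 ('h'): window [0,2] length 3 -- new best
  Position 3 ('d'): repeat (last at 1), move window start to 2
  Position 3 ('d'): window [2,3] length 2
  Position 4 ('h'): repeat (last at 2), move window start to 3
  Position 4 ('h'): window [3,4] length 2
  Position 5 ('e'): window [3,5] length 3
  Position 6 ('g'): window [3,6] length 4 -- new best
  Position 7 ('c'): window [3,7] length 5 -- new best
Longest substring with no repeats: "dhegc" with length 5

5


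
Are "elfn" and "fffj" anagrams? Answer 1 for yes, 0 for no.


Strings: "elfn", "fffj"
Sorted first:  efln
Sorted second: fffj
Differ at position 0: 'e' vs 'f' => not anagrams

0


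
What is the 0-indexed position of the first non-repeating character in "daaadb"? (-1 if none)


Input: daaadb
Character frequencies:
  'a': 3
  'b': 1
  'd': 2
Scanning left to right for freq == 1:
  Position 0 ('d'): freq=2, skip
  Position 1 ('a'): freq=3, skip
  Position 2 ('a'): freq=3, skip
  Position 3 ('a'): freq=3, skip
  Position 4 ('d'): freq=2, skip
  Position 5 ('b'): unique! => answer = 5

5


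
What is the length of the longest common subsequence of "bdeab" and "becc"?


LCS of "bdeab" and "becc"
DP table:
           b    e    c    c
      0    0    0    0    0
  b   0    1    1    1    1
  d   0    1    1    1    1
  e   0    1    2    2    2
  a   0    1    2    2    2
  b   0    1    2    2    2
LCS length = dp[5][4] = 2

2


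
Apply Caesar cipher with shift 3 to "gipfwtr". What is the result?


Caesar cipher: shift "gipfwtr" by 3
  'g' (pos 6) + 3 = pos 9 = 'j'
  'i' (pos 8) + 3 = pos 11 = 'l'
  'p' (pos 15) + 3 = pos 18 = 's'
  'f' (pos 5) + 3 = pos 8 = 'i'
  'w' (pos 22) + 3 = pos 25 = 'z'
  't' (pos 19) + 3 = pos 22 = 'w'
  'r' (pos 17) + 3 = pos 20 = 'u'
Result: jlsizwu

jlsizwu


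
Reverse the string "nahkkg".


Input: nahkkg
Reading characters right to left:
  Position 5: 'g'
  Position 4: 'k'
  Position 3: 'k'
  Position 2: 'h'
  Position 1: 'a'
  Position 0: 'n'
Reversed: gkkhan

gkkhan


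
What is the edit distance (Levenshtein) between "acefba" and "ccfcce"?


Computing edit distance: "acefba" -> "ccfcce"
DP table:
           c    c    f    c    c    e
      0    1    2    3    4    5    6
  a   1    1    2    3    4    5    6
  c   2    1    1    2    3    4    5
  e   3    2    2    2    3    4    4
  f   4    3    3    2    3    4    5
  b   5    4    4    3    3    4    5
  a   6    5    5    4    4    4    5
Edit distance = dp[6][6] = 5

5


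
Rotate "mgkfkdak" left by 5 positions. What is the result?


Input: "mgkfkdak", rotate left by 5
First 5 characters: "mgkfk"
Remaining characters: "dak"
Concatenate remaining + first: "dak" + "mgkfk" = "dakmgkfk"

dakmgkfk


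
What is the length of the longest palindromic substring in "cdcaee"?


Input: "cdcaee"
Checking substrings for palindromes:
  [0:3] "cdc" (len 3) => palindrome
  [4:6] "ee" (len 2) => palindrome
Longest palindromic substring: "cdc" with length 3

3


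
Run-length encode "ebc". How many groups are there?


Input: ebc
Scanning for consecutive runs:
  Group 1: 'e' x 1 (positions 0-0)
  Group 2: 'b' x 1 (positions 1-1)
  Group 3: 'c' x 1 (positions 2-2)
Total groups: 3

3


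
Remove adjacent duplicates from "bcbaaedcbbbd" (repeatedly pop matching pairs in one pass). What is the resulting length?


Input: bcbaaedcbbbd
Stack-based adjacent duplicate removal:
  Read 'b': push. Stack: b
  Read 'c': push. Stack: bc
  Read 'b': push. Stack: bcb
  Read 'a': push. Stack: bcba
  Read 'a': matches stack top 'a' => pop. Stack: bcb
  Read 'e': push. Stack: bcbe
  Read 'd': push. Stack: bcbed
  Read 'c': push. Stack: bcbedc
  Read 'b': push. Stack: bcbedcb
  Read 'b': matches stack top 'b' => pop. Stack: bcbedc
  Read 'b': push. Stack: bcbedcb
  Read 'd': push. Stack: bcbedcbd
Final stack: "bcbedcbd" (length 8)

8


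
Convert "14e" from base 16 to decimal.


Input: "14e" in base 16
Positional expansion:
  Digit '1' (value 1) x 16^2 = 256
  Digit '4' (value 4) x 16^1 = 64
  Digit 'e' (value 14) x 16^0 = 14
Sum = 334

334


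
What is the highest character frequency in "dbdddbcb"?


Input: dbdddbcb
Character counts:
  'b': 3
  'c': 1
  'd': 4
Maximum frequency: 4

4


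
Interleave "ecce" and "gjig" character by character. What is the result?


Interleaving "ecce" and "gjig":
  Position 0: 'e' from first, 'g' from second => "eg"
  Position 1: 'c' from first, 'j' from second => "cj"
  Position 2: 'c' from first, 'i' from second => "ci"
  Position 3: 'e' from first, 'g' from second => "eg"
Result: egcjcieg

egcjcieg


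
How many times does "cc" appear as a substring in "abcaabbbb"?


Searching for "cc" in "abcaabbbb"
Scanning each position:
  Position 0: "ab" => no
  Position 1: "bc" => no
  Position 2: "ca" => no
  Position 3: "aa" => no
  Position 4: "ab" => no
  Position 5: "bb" => no
  Position 6: "bb" => no
  Position 7: "bb" => no
Total occurrences: 0

0


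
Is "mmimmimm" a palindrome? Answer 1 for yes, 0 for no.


Input: mmimmimm
Reversed: mmimmimm
  Compare pos 0 ('m') with pos 7 ('m'): match
  Compare pos 1 ('m') with pos 6 ('m'): match
  Compare pos 2 ('i') with pos 5 ('i'): match
  Compare pos 3 ('m') with pos 4 ('m'): match
Result: palindrome

1


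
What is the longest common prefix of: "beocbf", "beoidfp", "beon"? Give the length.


Words: beocbf, beoidfp, beon
  Position 0: all 'b' => match
  Position 1: all 'e' => match
  Position 2: all 'o' => match
  Position 3: ('c', 'i', 'n') => mismatch, stop
LCP = "beo" (length 3)

3


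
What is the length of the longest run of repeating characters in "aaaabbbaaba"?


Input: "aaaabbbaaba"
Scanning for longest run:
  Position 1 ('a'): continues run of 'a', length=2
  Position 2 ('a'): continues run of 'a', length=3
  Position 3 ('a'): continues run of 'a', length=4
  Position 4 ('b'): new char, reset run to 1
  Position 5 ('b'): continues run of 'b', length=2
  Position 6 ('b'): continues run of 'b', length=3
  Position 7 ('a'): new char, reset run to 1
  Position 8 ('a'): continues run of 'a', length=2
  Position 9 ('b'): new char, reset run to 1
  Position 10 ('a'): new char, reset run to 1
Longest run: 'a' with length 4

4


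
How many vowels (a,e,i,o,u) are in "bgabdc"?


Input: bgabdc
Checking each character:
  'b' at position 0: consonant
  'g' at position 1: consonant
  'a' at position 2: vowel (running total: 1)
  'b' at position 3: consonant
  'd' at position 4: consonant
  'c' at position 5: consonant
Total vowels: 1

1


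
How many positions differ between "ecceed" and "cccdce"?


Comparing "ecceed" and "cccdce" position by position:
  Position 0: 'e' vs 'c' => DIFFER
  Position 1: 'c' vs 'c' => same
  Position 2: 'c' vs 'c' => same
  Position 3: 'e' vs 'd' => DIFFER
  Position 4: 'e' vs 'c' => DIFFER
  Position 5: 'd' vs 'e' => DIFFER
Positions that differ: 4

4


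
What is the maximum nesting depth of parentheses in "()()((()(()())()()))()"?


Input: "()()((()(()())()()))()"
Tracking depth:
  Position 0 '(': depth becomes 1
  Position 1 ')': depth becomes 0
  Position 2 '(': depth becomes 1
  Position 3 ')': depth becomes 0
  Position 4 '(': depth becomes 1
  Position 5 '(': depth becomes 2
  Position 6 '(': depth becomes 3
  Position 7 ')': depth becomes 2
  Position 8 '(': depth becomes 3
  Position 9 '(': depth becomes 4
  Position 10 ')': depth becomes 3
  Position 11 '(': depth becomes 4
  Position 12 ')': depth becomes 3
  Position 13 ')': depth becomes 2
  Position 14 '(': depth becomes 3
  Position 15 ')': depth becomes 2
  Position 16 '(': depth becomes 3
  Position 17 ')': depth becomes 2
  Position 18 ')': depth becomes 1
  Position 19 ')': depth becomes 0
  Position 20 '(': depth becomes 1
  Position 21 ')': depth becomes 0
Maximum depth reached: 4

4


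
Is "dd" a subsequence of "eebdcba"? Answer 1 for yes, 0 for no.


Check if "dd" is a subsequence of "eebdcba"
Greedy scan:
  Position 0 ('e'): no match needed
  Position 1 ('e'): no match needed
  Position 2 ('b'): no match needed
  Position 3 ('d'): matches sub[0] = 'd'
  Position 4 ('c'): no match needed
  Position 5 ('b'): no match needed
  Position 6 ('a'): no match needed
Only matched 1/2 characters => not a subsequence

0


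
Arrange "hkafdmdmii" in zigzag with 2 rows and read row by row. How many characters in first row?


Zigzag "hkafdmdmii" into 2 rows:
Placing characters:
  'h' => row 0
  'k' => row 1
  'a' => row 0
  'f' => row 1
  'd' => row 0
  'm' => row 1
  'd' => row 0
  'm' => row 1
  'i' => row 0
  'i' => row 1
Rows:
  Row 0: "haddi"
  Row 1: "kfmmi"
First row length: 5

5


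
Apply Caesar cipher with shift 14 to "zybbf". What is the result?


Caesar cipher: shift "zybbf" by 14
  'z' (pos 25) + 14 = pos 13 = 'n'
  'y' (pos 24) + 14 = pos 12 = 'm'
  'b' (pos 1) + 14 = pos 15 = 'p'
  'b' (pos 1) + 14 = pos 15 = 'p'
  'f' (pos 5) + 14 = pos 19 = 't'
Result: nmppt

nmppt


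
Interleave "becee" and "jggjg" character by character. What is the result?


Interleaving "becee" and "jggjg":
  Position 0: 'b' from first, 'j' from second => "bj"
  Position 1: 'e' from first, 'g' from second => "eg"
  Position 2: 'c' from first, 'g' from second => "cg"
  Position 3: 'e' from first, 'j' from second => "ej"
  Position 4: 'e' from first, 'g' from second => "eg"
Result: bjegcgejeg

bjegcgejeg


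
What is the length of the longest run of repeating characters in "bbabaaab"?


Input: "bbabaaab"
Scanning for longest run:
  Position 1 ('b'): continues run of 'b', length=2
  Position 2 ('a'): new char, reset run to 1
  Position 3 ('b'): new char, reset run to 1
  Position 4 ('a'): new char, reset run to 1
  Position 5 ('a'): continues run of 'a', length=2
  Position 6 ('a'): continues run of 'a', length=3
  Position 7 ('b'): new char, reset run to 1
Longest run: 'a' with length 3

3


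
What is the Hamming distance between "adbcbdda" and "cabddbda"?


Comparing "adbcbdda" and "cabddbda" position by position:
  Position 0: 'a' vs 'c' => differ
  Position 1: 'd' vs 'a' => differ
  Position 2: 'b' vs 'b' => same
  Position 3: 'c' vs 'd' => differ
  Position 4: 'b' vs 'd' => differ
  Position 5: 'd' vs 'b' => differ
  Position 6: 'd' vs 'd' => same
  Position 7: 'a' vs 'a' => same
Total differences (Hamming distance): 5

5


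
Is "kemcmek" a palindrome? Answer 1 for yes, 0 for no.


Input: kemcmek
Reversed: kemcmek
  Compare pos 0 ('k') with pos 6 ('k'): match
  Compare pos 1 ('e') with pos 5 ('e'): match
  Compare pos 2 ('m') with pos 4 ('m'): match
Result: palindrome

1


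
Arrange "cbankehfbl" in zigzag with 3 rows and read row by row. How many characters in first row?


Zigzag "cbankehfbl" into 3 rows:
Placing characters:
  'c' => row 0
  'b' => row 1
  'a' => row 2
  'n' => row 1
  'k' => row 0
  'e' => row 1
  'h' => row 2
  'f' => row 1
  'b' => row 0
  'l' => row 1
Rows:
  Row 0: "ckb"
  Row 1: "bnefl"
  Row 2: "ah"
First row length: 3

3


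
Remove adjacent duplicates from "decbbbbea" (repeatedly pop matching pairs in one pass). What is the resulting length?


Input: decbbbbea
Stack-based adjacent duplicate removal:
  Read 'd': push. Stack: d
  Read 'e': push. Stack: de
  Read 'c': push. Stack: dec
  Read 'b': push. Stack: decb
  Read 'b': matches stack top 'b' => pop. Stack: dec
  Read 'b': push. Stack: decb
  Read 'b': matches stack top 'b' => pop. Stack: dec
  Read 'e': push. Stack: dece
  Read 'a': push. Stack: decea
Final stack: "decea" (length 5)

5


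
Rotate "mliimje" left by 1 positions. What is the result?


Input: "mliimje", rotate left by 1
First 1 characters: "m"
Remaining characters: "liimje"
Concatenate remaining + first: "liimje" + "m" = "liimjem"

liimjem


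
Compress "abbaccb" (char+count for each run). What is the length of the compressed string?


Input: abbaccb
Runs:
  'a' x 1 => "a1"
  'b' x 2 => "b2"
  'a' x 1 => "a1"
  'c' x 2 => "c2"
  'b' x 1 => "b1"
Compressed: "a1b2a1c2b1"
Compressed length: 10

10


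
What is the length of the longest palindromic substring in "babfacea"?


Input: "babfacea"
Checking substrings for palindromes:
  [0:3] "bab" (len 3) => palindrome
Longest palindromic substring: "bab" with length 3

3


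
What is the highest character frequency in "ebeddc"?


Input: ebeddc
Character counts:
  'b': 1
  'c': 1
  'd': 2
  'e': 2
Maximum frequency: 2

2


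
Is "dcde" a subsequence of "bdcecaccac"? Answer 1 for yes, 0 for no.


Check if "dcde" is a subsequence of "bdcecaccac"
Greedy scan:
  Position 0 ('b'): no match needed
  Position 1 ('d'): matches sub[0] = 'd'
  Position 2 ('c'): matches sub[1] = 'c'
  Position 3 ('e'): no match needed
  Position 4 ('c'): no match needed
  Position 5 ('a'): no match needed
  Position 6 ('c'): no match needed
  Position 7 ('c'): no match needed
  Position 8 ('a'): no match needed
  Position 9 ('c'): no match needed
Only matched 2/4 characters => not a subsequence

0


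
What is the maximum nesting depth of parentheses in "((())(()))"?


Input: "((())(()))"
Tracking depth:
  Position 0 '(': depth becomes 1
  Position 1 '(': depth becomes 2
  Position 2 '(': depth becomes 3
  Position 3 ')': depth becomes 2
  Position 4 ')': depth becomes 1
  Position 5 '(': depth becomes 2
  Position 6 '(': depth becomes 3
  Position 7 ')': depth becomes 2
  Position 8 ')': depth becomes 1
  Position 9 ')': depth becomes 0
Maximum depth reached: 3

3


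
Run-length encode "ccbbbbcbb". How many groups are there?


Input: ccbbbbcbb
Scanning for consecutive runs:
  Group 1: 'c' x 2 (positions 0-1)
  Group 2: 'b' x 4 (positions 2-5)
  Group 3: 'c' x 1 (positions 6-6)
  Group 4: 'b' x 2 (positions 7-8)
Total groups: 4

4


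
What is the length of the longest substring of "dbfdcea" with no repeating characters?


Input: "dbfdcea"
Sliding window (track last position of each char):
  Position 0 ('d'): window [0,0] length 1 -- new best
  Position 1 ('b'): window [0,1] length 2 -- new best
  Position 2 ('f'): window [0,2] length 3 -- new best
  Position 3 ('d'): repeat (last at 0), move window start to 1
  Position 3 ('d'): window [1,3] length 3
  Position 4 ('c'): window [1,4] length 4 -- new best
  Position 5 ('e'): window [1,5] length 5 -- new best
  Position 6 ('a'): window [1,6] length 6 -- new best
Longest substring with no repeats: "bfdcea" with length 6

6


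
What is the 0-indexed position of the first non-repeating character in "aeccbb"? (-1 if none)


Input: aeccbb
Character frequencies:
  'a': 1
  'b': 2
  'c': 2
  'e': 1
Scanning left to right for freq == 1:
  Position 0 ('a'): unique! => answer = 0

0


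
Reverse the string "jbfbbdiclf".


Input: jbfbbdiclf
Reading characters right to left:
  Position 9: 'f'
  Position 8: 'l'
  Position 7: 'c'
  Position 6: 'i'
  Position 5: 'd'
  Position 4: 'b'
  Position 3: 'b'
  Position 2: 'f'
  Position 1: 'b'
  Position 0: 'j'
Reversed: flcidbbfbj

flcidbbfbj


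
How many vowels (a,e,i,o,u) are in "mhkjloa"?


Input: mhkjloa
Checking each character:
  'm' at position 0: consonant
  'h' at position 1: consonant
  'k' at position 2: consonant
  'j' at position 3: consonant
  'l' at position 4: consonant
  'o' at position 5: vowel (running total: 1)
  'a' at position 6: vowel (running total: 2)
Total vowels: 2

2


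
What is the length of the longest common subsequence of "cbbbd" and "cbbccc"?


LCS of "cbbbd" and "cbbccc"
DP table:
           c    b    b    c    c    c
      0    0    0    0    0    0    0
  c   0    1    1    1    1    1    1
  b   0    1    2    2    2    2    2
  b   0    1    2    3    3    3    3
  b   0    1    2    3    3    3    3
  d   0    1    2    3    3    3    3
LCS length = dp[5][6] = 3

3


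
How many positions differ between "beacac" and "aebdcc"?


Comparing "beacac" and "aebdcc" position by position:
  Position 0: 'b' vs 'a' => DIFFER
  Position 1: 'e' vs 'e' => same
  Position 2: 'a' vs 'b' => DIFFER
  Position 3: 'c' vs 'd' => DIFFER
  Position 4: 'a' vs 'c' => DIFFER
  Position 5: 'c' vs 'c' => same
Positions that differ: 4

4


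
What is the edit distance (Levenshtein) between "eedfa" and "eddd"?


Computing edit distance: "eedfa" -> "eddd"
DP table:
           e    d    d    d
      0    1    2    3    4
  e   1    0    1    2    3
  e   2    1    1    2    3
  d   3    2    1    1    2
  f   4    3    2    2    2
  a   5    4    3    3    3
Edit distance = dp[5][4] = 3

3


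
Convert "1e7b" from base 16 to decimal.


Input: "1e7b" in base 16
Positional expansion:
  Digit '1' (value 1) x 16^3 = 4096
  Digit 'e' (value 14) x 16^2 = 3584
  Digit '7' (value 7) x 16^1 = 112
  Digit 'b' (value 11) x 16^0 = 11
Sum = 7803

7803


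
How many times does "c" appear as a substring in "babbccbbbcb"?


Searching for "c" in "babbccbbbcb"
Scanning each position:
  Position 0: "b" => no
  Position 1: "a" => no
  Position 2: "b" => no
  Position 3: "b" => no
  Position 4: "c" => MATCH
  Position 5: "c" => MATCH
  Position 6: "b" => no
  Position 7: "b" => no
  Position 8: "b" => no
  Position 9: "c" => MATCH
  Position 10: "b" => no
Total occurrences: 3

3


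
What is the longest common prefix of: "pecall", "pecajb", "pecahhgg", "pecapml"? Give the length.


Words: pecall, pecajb, pecahhgg, pecapml
  Position 0: all 'p' => match
  Position 1: all 'e' => match
  Position 2: all 'c' => match
  Position 3: all 'a' => match
  Position 4: ('l', 'j', 'h', 'p') => mismatch, stop
LCP = "peca" (length 4)

4


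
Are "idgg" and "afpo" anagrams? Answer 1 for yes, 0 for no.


Strings: "idgg", "afpo"
Sorted first:  dggi
Sorted second: afop
Differ at position 0: 'd' vs 'a' => not anagrams

0
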